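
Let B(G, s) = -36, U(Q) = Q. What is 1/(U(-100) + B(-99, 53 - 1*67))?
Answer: -1/136 ≈ -0.0073529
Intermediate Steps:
1/(U(-100) + B(-99, 53 - 1*67)) = 1/(-100 - 36) = 1/(-136) = -1/136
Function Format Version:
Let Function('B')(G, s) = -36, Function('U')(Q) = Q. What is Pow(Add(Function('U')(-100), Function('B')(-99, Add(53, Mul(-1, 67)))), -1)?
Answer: Rational(-1, 136) ≈ -0.0073529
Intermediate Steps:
Pow(Add(Function('U')(-100), Function('B')(-99, Add(53, Mul(-1, 67)))), -1) = Pow(Add(-100, -36), -1) = Pow(-136, -1) = Rational(-1, 136)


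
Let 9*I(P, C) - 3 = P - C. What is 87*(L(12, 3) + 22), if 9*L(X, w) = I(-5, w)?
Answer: 51533/27 ≈ 1908.6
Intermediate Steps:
I(P, C) = ⅓ - C/9 + P/9 (I(P, C) = ⅓ + (P - C)/9 = ⅓ + (-C/9 + P/9) = ⅓ - C/9 + P/9)
L(X, w) = -2/81 - w/81 (L(X, w) = (⅓ - w/9 + (⅑)*(-5))/9 = (⅓ - w/9 - 5/9)/9 = (-2/9 - w/9)/9 = -2/81 - w/81)
87*(L(12, 3) + 22) = 87*((-2/81 - 1/81*3) + 22) = 87*((-2/81 - 1/27) + 22) = 87*(-5/81 + 22) = 87*(1777/81) = 51533/27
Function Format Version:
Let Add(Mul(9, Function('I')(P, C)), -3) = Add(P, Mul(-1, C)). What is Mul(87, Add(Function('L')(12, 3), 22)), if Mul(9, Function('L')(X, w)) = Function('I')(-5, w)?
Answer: Rational(51533, 27) ≈ 1908.6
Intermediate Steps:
Function('I')(P, C) = Add(Rational(1, 3), Mul(Rational(-1, 9), C), Mul(Rational(1, 9), P)) (Function('I')(P, C) = Add(Rational(1, 3), Mul(Rational(1, 9), Add(P, Mul(-1, C)))) = Add(Rational(1, 3), Add(Mul(Rational(-1, 9), C), Mul(Rational(1, 9), P))) = Add(Rational(1, 3), Mul(Rational(-1, 9), C), Mul(Rational(1, 9), P)))
Function('L')(X, w) = Add(Rational(-2, 81), Mul(Rational(-1, 81), w)) (Function('L')(X, w) = Mul(Rational(1, 9), Add(Rational(1, 3), Mul(Rational(-1, 9), w), Mul(Rational(1, 9), -5))) = Mul(Rational(1, 9), Add(Rational(1, 3), Mul(Rational(-1, 9), w), Rational(-5, 9))) = Mul(Rational(1, 9), Add(Rational(-2, 9), Mul(Rational(-1, 9), w))) = Add(Rational(-2, 81), Mul(Rational(-1, 81), w)))
Mul(87, Add(Function('L')(12, 3), 22)) = Mul(87, Add(Add(Rational(-2, 81), Mul(Rational(-1, 81), 3)), 22)) = Mul(87, Add(Add(Rational(-2, 81), Rational(-1, 27)), 22)) = Mul(87, Add(Rational(-5, 81), 22)) = Mul(87, Rational(1777, 81)) = Rational(51533, 27)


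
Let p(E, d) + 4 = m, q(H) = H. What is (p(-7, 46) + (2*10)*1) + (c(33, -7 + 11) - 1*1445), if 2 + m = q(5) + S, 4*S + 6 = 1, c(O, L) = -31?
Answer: -5833/4 ≈ -1458.3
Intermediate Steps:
S = -5/4 (S = -3/2 + (¼)*1 = -3/2 + ¼ = -5/4 ≈ -1.2500)
m = 7/4 (m = -2 + (5 - 5/4) = -2 + 15/4 = 7/4 ≈ 1.7500)
p(E, d) = -9/4 (p(E, d) = -4 + 7/4 = -9/4)
(p(-7, 46) + (2*10)*1) + (c(33, -7 + 11) - 1*1445) = (-9/4 + (2*10)*1) + (-31 - 1*1445) = (-9/4 + 20*1) + (-31 - 1445) = (-9/4 + 20) - 1476 = 71/4 - 1476 = -5833/4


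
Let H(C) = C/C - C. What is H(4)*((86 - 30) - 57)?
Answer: 3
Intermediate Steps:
H(C) = 1 - C
H(4)*((86 - 30) - 57) = (1 - 1*4)*((86 - 30) - 57) = (1 - 4)*(56 - 57) = -3*(-1) = 3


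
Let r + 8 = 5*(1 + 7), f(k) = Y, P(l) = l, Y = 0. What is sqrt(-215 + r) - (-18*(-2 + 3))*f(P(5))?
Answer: I*sqrt(183) ≈ 13.528*I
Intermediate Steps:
f(k) = 0
r = 32 (r = -8 + 5*(1 + 7) = -8 + 5*8 = -8 + 40 = 32)
sqrt(-215 + r) - (-18*(-2 + 3))*f(P(5)) = sqrt(-215 + 32) - (-18*(-2 + 3))*0 = sqrt(-183) - (-18)*0 = I*sqrt(183) - (-3*6)*0 = I*sqrt(183) - (-18)*0 = I*sqrt(183) - 1*0 = I*sqrt(183) + 0 = I*sqrt(183)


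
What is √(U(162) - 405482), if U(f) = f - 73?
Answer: I*√405393 ≈ 636.71*I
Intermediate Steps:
U(f) = -73 + f
√(U(162) - 405482) = √((-73 + 162) - 405482) = √(89 - 405482) = √(-405393) = I*√405393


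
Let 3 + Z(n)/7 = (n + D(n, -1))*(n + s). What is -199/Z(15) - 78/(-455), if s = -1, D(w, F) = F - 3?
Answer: -89/5285 ≈ -0.016840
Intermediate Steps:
D(w, F) = -3 + F
Z(n) = -21 + 7*(-1 + n)*(-4 + n) (Z(n) = -21 + 7*((n + (-3 - 1))*(n - 1)) = -21 + 7*((n - 4)*(-1 + n)) = -21 + 7*((-4 + n)*(-1 + n)) = -21 + 7*((-1 + n)*(-4 + n)) = -21 + 7*(-1 + n)*(-4 + n))
-199/Z(15) - 78/(-455) = -199/(7 - 35*15 + 7*15²) - 78/(-455) = -199/(7 - 525 + 7*225) - 78*(-1/455) = -199/(7 - 525 + 1575) + 6/35 = -199/1057 + 6/35 = -89/5285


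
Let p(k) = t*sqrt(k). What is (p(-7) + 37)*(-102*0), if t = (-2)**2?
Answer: 0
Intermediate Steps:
t = 4
p(k) = 4*sqrt(k)
(p(-7) + 37)*(-102*0) = (4*sqrt(-7) + 37)*(-102*0) = (4*(I*sqrt(7)) + 37)*0 = (4*I*sqrt(7) + 37)*0 = (37 + 4*I*sqrt(7))*0 = 0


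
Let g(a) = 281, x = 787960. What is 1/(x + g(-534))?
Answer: 1/788241 ≈ 1.2686e-6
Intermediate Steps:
1/(x + g(-534)) = 1/(787960 + 281) = 1/788241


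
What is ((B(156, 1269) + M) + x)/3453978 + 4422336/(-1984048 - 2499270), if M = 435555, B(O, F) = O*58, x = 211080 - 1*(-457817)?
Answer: -2570619164902/3871320434751 ≈ -0.66402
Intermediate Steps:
x = 668897 (x = 211080 + 457817 = 668897)
B(O, F) = 58*O
((B(156, 1269) + M) + x)/3453978 + 4422336/(-1984048 - 2499270) = ((58*156 + 435555) + 668897)/3453978 + 4422336/(-1984048 - 2499270) = ((9048 + 435555) + 668897)*(1/3453978) + 4422336/(-4483318) = (444603 + 668897)*(1/3453978) + 4422336*(-1/4483318) = 1113500*(1/3453978) - 2211168/2241659 = 556750/1726989 - 2211168/2241659 = -2570619164902/3871320434751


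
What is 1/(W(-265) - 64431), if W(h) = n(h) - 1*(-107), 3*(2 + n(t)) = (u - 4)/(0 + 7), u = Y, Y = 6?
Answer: -21/1350844 ≈ -1.5546e-5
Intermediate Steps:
u = 6
n(t) = -40/21 (n(t) = -2 + ((6 - 4)/(0 + 7))/3 = -2 + (2/7)/3 = -2 + (2*(1/7))/3 = -2 + (1/3)*(2/7) = -2 + 2/21 = -40/21)
W(h) = 2207/21 (W(h) = -40/21 - 1*(-107) = -40/21 + 107 = 2207/21)
1/(W(-265) - 64431) = 1/(2207/21 - 64431) = 1/(-1350844/21) = -21/1350844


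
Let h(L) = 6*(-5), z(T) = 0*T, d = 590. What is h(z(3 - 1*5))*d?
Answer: -17700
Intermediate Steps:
z(T) = 0
h(L) = -30
h(z(3 - 1*5))*d = -30*590 = -17700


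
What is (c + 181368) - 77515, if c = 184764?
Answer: 288617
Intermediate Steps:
(c + 181368) - 77515 = (184764 + 181368) - 77515 = 366132 - 77515 = 288617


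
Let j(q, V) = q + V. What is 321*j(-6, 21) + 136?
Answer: 4951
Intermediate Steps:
j(q, V) = V + q
321*j(-6, 21) + 136 = 321*(21 - 6) + 136 = 321*15 + 136 = 4815 + 136 = 4951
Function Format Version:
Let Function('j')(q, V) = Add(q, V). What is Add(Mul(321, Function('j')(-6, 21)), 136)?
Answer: 4951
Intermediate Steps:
Function('j')(q, V) = Add(V, q)
Add(Mul(321, Function('j')(-6, 21)), 136) = Add(Mul(321, Add(21, -6)), 136) = Add(Mul(321, 15), 136) = Add(4815, 136) = 4951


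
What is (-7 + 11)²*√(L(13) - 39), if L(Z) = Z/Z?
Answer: 16*I*√38 ≈ 98.631*I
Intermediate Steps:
L(Z) = 1
(-7 + 11)²*√(L(13) - 39) = (-7 + 11)²*√(1 - 39) = 4²*√(-38) = 16*(I*√38) = 16*I*√38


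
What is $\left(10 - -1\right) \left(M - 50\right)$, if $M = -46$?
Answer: $-1056$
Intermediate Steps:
$\left(10 - -1\right) \left(M - 50\right) = \left(10 - -1\right) \left(-46 - 50\right) = \left(10 + 1\right) \left(-96\right) = 11 \left(-96\right) = -1056$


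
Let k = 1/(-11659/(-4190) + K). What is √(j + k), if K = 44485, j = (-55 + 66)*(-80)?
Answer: I*√30576813627511503570/186403809 ≈ 29.665*I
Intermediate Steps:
j = -880 (j = 11*(-80) = -880)
k = 4190/186403809 (k = 1/(-11659/(-4190) + 44485) = 1/(-11659*(-1/4190) + 44485) = 1/(11659/4190 + 44485) = 1/(186403809/4190) = 4190/186403809 ≈ 2.2478e-5)
√(j + k) = √(-880 + 4190/186403809) = √(-164035347730/186403809) = I*√30576813627511503570/186403809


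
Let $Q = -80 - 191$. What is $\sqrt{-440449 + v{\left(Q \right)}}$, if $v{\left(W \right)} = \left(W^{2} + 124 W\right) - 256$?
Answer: $26 i \sqrt{593} \approx 633.14 i$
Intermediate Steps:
$Q = -271$ ($Q = -80 - 191 = -271$)
$v{\left(W \right)} = -256 + W^{2} + 124 W$
$\sqrt{-440449 + v{\left(Q \right)}} = \sqrt{-440449 + \left(-256 + \left(-271\right)^{2} + 124 \left(-271\right)\right)} = \sqrt{-440449 - -39581} = \sqrt{-440449 + 39581} = \sqrt{-400868} = 26 i \sqrt{593}$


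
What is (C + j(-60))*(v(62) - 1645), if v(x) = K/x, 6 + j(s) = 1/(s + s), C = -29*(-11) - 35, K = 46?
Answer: -425093737/930 ≈ -4.5709e+5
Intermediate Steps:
C = 284 (C = 319 - 35 = 284)
j(s) = -6 + 1/(2*s) (j(s) = -6 + 1/(s + s) = -6 + 1/(2*s))
v(x) = 46/x
(C + j(-60))*(v(62) - 1645) = (284 + (-6 + (½)/(-60)))*(46/62 - 1645) = (284 + (-6 + (½)*(-1/60)))*(46*(1/62) - 1645) = (284 + (-6 - 1/120))*(23/31 - 1645) = (284 - 721/120)*(-50972/31) = (33359/120)*(-50972/31) = -425093737/930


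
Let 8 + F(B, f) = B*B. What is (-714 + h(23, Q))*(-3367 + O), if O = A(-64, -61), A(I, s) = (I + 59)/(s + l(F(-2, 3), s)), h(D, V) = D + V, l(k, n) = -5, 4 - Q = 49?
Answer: 81775856/33 ≈ 2.4781e+6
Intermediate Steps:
Q = -45 (Q = 4 - 1*49 = 4 - 49 = -45)
F(B, f) = -8 + B² (F(B, f) = -8 + B*B = -8 + B²)
A(I, s) = (59 + I)/(-5 + s) (A(I, s) = (I + 59)/(s - 5) = (59 + I)/(-5 + s))
O = 5/66 (O = (59 - 64)/(-5 - 61) = -5/(-66) = -1/66*(-5) = 5/66 ≈ 0.075758)
(-714 + h(23, Q))*(-3367 + O) = (-714 + (23 - 45))*(-3367 + 5/66) = (-714 - 22)*(-222217/66) = -736*(-222217/66) = 81775856/33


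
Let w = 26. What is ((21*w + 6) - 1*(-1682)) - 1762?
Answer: 472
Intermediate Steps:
((21*w + 6) - 1*(-1682)) - 1762 = ((21*26 + 6) - 1*(-1682)) - 1762 = ((546 + 6) + 1682) - 1762 = (552 + 1682) - 1762 = 2234 - 1762 = 472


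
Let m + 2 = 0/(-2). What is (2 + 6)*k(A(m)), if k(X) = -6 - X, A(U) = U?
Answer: -32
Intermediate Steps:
m = -2 (m = -2 + 0/(-2) = -2 + 0*(-1/2) = -2 + 0 = -2)
(2 + 6)*k(A(m)) = (2 + 6)*(-6 - 1*(-2)) = 8*(-6 + 2) = 8*(-4) = -32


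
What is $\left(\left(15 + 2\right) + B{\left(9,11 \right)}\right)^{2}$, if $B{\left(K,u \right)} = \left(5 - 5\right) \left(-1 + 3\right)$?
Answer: $289$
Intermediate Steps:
$B{\left(K,u \right)} = 0$ ($B{\left(K,u \right)} = 0 \cdot 2 = 0$)
$\left(\left(15 + 2\right) + B{\left(9,11 \right)}\right)^{2} = \left(\left(15 + 2\right) + 0\right)^{2} = \left(17 + 0\right)^{2} = 17^{2} = 289$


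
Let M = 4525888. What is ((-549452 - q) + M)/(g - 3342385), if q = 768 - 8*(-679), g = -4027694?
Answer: -1323412/2456693 ≈ -0.53870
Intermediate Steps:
q = 6200 (q = 768 + 5432 = 6200)
((-549452 - q) + M)/(g - 3342385) = ((-549452 - 1*6200) + 4525888)/(-4027694 - 3342385) = ((-549452 - 6200) + 4525888)/(-7370079) = (-555652 + 4525888)*(-1/7370079) = 3970236*(-1/7370079) = -1323412/2456693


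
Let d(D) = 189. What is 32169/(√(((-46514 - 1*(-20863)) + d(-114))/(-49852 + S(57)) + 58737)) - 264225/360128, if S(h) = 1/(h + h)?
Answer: -264225/360128 + 10723*√1897100157373485909/111270911089 ≈ 132.00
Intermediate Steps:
S(h) = 1/(2*h)
32169/(√(((-46514 - 1*(-20863)) + d(-114))/(-49852 + S(57)) + 58737)) - 264225/360128 = 32169/(√(((-46514 - 1*(-20863)) + 189)/(-49852 + (½)/57) + 58737)) - 264225/360128 = 32169/(√(((-46514 + 20863) + 189)/(-49852 + (½)*(1/57)) + 58737)) - 264225*1/360128 = 32169/(√((-25651 + 189)/(-49852 + 1/114) + 58737)) - 264225/360128 = 32169/(√(-25462/(-5683127/114) + 58737)) - 264225/360128 = 32169/(√(-25462*(-114/5683127) + 58737)) - 264225/360128 = 32169/(√(2902668/5683127 + 58737)) - 264225/360128 = 32169/(√(333812733267/5683127)) - 264225/360128 = 32169/((√1897100157373485909/5683127)) - 264225/360128 = 32169*(√1897100157373485909/333812733267) - 264225/360128 = 10723*√1897100157373485909/111270911089 - 264225/360128 = -264225/360128 + 10723*√1897100157373485909/111270911089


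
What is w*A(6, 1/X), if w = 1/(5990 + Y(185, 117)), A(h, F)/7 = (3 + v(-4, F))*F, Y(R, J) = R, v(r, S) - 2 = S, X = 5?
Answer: 14/11875 ≈ 0.0011789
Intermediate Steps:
v(r, S) = 2 + S
A(h, F) = 7*F*(5 + F) (A(h, F) = 7*((3 + (2 + F))*F) = 7*((5 + F)*F) = 7*(F*(5 + F)) = 7*F*(5 + F))
w = 1/6175 (w = 1/(5990 + 185) = 1/6175 ≈ 0.00016194)
w*A(6, 1/X) = (7*(5 + 1/5)/5)/6175 = (7*(⅕)*(5 + ⅕))/6175 = (7*(⅕)*(26/5))/6175 = (1/6175)*(182/25) = 14/11875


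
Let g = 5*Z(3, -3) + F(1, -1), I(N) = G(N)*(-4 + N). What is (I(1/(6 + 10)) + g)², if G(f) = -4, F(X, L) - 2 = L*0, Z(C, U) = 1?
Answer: 8281/16 ≈ 517.56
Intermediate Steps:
F(X, L) = 2 (F(X, L) = 2 + L*0 = 2 + 0 = 2)
I(N) = 16 - 4*N (I(N) = -4*(-4 + N) = 16 - 4*N)
g = 7 (g = 5*1 + 2 = 5 + 2 = 7)
(I(1/(6 + 10)) + g)² = ((16 - 4/(6 + 10)) + 7)² = ((16 - 4/16) + 7)² = ((16 - 4*1/16) + 7)² = ((16 - ¼) + 7)² = (63/4 + 7)² = (91/4)² = 8281/16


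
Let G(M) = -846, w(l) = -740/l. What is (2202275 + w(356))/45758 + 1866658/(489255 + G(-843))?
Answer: 51665588114303/994513546479 ≈ 51.951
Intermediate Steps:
(2202275 + w(356))/45758 + 1866658/(489255 + G(-843)) = (2202275 - 740/356)/45758 + 1866658/(489255 - 846) = (2202275 - 740*1/356)*(1/45758) + 1866658/488409 = (2202275 - 185/89)*(1/45758) + 1866658*(1/488409) = (196002290/89)*(1/45758) + 1866658/488409 = 98001145/2036231 + 1866658/488409 = 51665588114303/994513546479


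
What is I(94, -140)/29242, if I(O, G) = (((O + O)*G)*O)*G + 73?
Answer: 346371273/29242 ≈ 11845.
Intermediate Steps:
I(O, G) = 73 + 2*G²*O² (I(O, G) = (((2*O)*G)*O)*G + 73 = ((2*G*O)*O)*G + 73 = (2*G*O²)*G + 73 = 2*G²*O² + 73 = 73 + 2*G²*O²)
I(94, -140)/29242 = (73 + 2*(-140)²*94²)/29242 = (73 + 2*19600*8836)*(1/29242) = (73 + 346371200)*(1/29242) = 346371273*(1/29242) = 346371273/29242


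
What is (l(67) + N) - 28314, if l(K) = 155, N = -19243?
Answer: -47402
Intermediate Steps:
(l(67) + N) - 28314 = (155 - 19243) - 28314 = -19088 - 28314 = -47402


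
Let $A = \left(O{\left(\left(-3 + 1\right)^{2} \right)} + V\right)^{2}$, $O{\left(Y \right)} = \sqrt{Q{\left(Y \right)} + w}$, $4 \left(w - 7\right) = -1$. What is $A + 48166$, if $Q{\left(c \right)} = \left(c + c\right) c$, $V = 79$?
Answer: $\frac{217783}{4} + 79 \sqrt{155} \approx 55429.0$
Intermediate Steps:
$w = \frac{27}{4}$ ($w = 7 + \frac{1}{4} \left(-1\right) = 7 - \frac{1}{4} = \frac{27}{4} \approx 6.75$)
$Q{\left(c \right)} = 2 c^{2}$ ($Q{\left(c \right)} = 2 c c = 2 c^{2}$)
$O{\left(Y \right)} = \sqrt{\frac{27}{4} + 2 Y^{2}}$ ($O{\left(Y \right)} = \sqrt{2 Y^{2} + \frac{27}{4}} = \sqrt{\frac{27}{4} + 2 Y^{2}}$)
$A = \left(79 + \frac{\sqrt{155}}{2}\right)^{2}$ ($A = \left(\frac{\sqrt{27 + 8 \left(\left(-3 + 1\right)^{2}\right)^{2}}}{2} + 79\right)^{2} = \left(\frac{\sqrt{27 + 8 \left(\left(-2\right)^{2}\right)^{2}}}{2} + 79\right)^{2} = \left(\frac{\sqrt{27 + 8 \cdot 4^{2}}}{2} + 79\right)^{2} = \left(\frac{\sqrt{27 + 8 \cdot 16}}{2} + 79\right)^{2} = \left(\frac{\sqrt{27 + 128}}{2} + 79\right)^{2} = \left(\frac{\sqrt{155}}{2} + 79\right)^{2} = \left(79 + \frac{\sqrt{155}}{2}\right)^{2} \approx 7263.3$)
$A + 48166 = \frac{\left(158 + \sqrt{155}\right)^{2}}{4} + 48166 = 48166 + \frac{\left(158 + \sqrt{155}\right)^{2}}{4}$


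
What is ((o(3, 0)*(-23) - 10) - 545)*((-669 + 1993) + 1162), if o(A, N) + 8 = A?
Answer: -1093840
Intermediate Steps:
o(A, N) = -8 + A
((o(3, 0)*(-23) - 10) - 545)*((-669 + 1993) + 1162) = (((-8 + 3)*(-23) - 10) - 545)*((-669 + 1993) + 1162) = ((-5*(-23) - 10) - 545)*(1324 + 1162) = ((115 - 10) - 545)*2486 = (105 - 545)*2486 = -440*2486 = -1093840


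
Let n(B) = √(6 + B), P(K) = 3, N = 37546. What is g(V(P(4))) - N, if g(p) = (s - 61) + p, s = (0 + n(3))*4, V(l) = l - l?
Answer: -37595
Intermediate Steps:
V(l) = 0
s = 12 (s = (0 + √(6 + 3))*4 = (0 + √9)*4 = (0 + 3)*4 = 3*4 = 12)
g(p) = -49 + p (g(p) = (12 - 61) + p = -49 + p)
g(V(P(4))) - N = (-49 + 0) - 1*37546 = -49 - 37546 = -37595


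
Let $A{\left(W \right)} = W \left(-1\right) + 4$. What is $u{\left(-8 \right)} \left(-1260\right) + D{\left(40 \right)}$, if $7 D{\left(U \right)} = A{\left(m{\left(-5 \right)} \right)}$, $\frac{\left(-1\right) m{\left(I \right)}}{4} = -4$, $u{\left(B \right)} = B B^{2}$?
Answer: $\frac{4515828}{7} \approx 6.4512 \cdot 10^{5}$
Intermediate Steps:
$u{\left(B \right)} = B^{3}$
$m{\left(I \right)} = 16$ ($m{\left(I \right)} = \left(-4\right) \left(-4\right) = 16$)
$A{\left(W \right)} = 4 - W$ ($A{\left(W \right)} = - W + 4 = 4 - W$)
$D{\left(U \right)} = - \frac{12}{7}$ ($D{\left(U \right)} = \frac{4 - 16}{7} = \frac{1}{7} \left(-12\right) = - \frac{12}{7}$)
$u{\left(-8 \right)} \left(-1260\right) + D{\left(40 \right)} = \left(-8\right)^{3} \left(-1260\right) - \frac{12}{7} = \left(-512\right) \left(-1260\right) - \frac{12}{7} = 645120 - \frac{12}{7} = \frac{4515828}{7}$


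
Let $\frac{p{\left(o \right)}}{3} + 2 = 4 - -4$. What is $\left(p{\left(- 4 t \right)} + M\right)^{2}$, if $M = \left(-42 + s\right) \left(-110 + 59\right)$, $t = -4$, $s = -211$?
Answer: $166952241$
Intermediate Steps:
$p{\left(o \right)} = 18$ ($p{\left(o \right)} = -6 + 3 \left(4 - -4\right) = -6 + 3 \left(4 + 4\right) = -6 + 3 \cdot 8 = -6 + 24 = 18$)
$M = 12903$ ($M = \left(-42 - 211\right) \left(-110 + 59\right) = \left(-253\right) \left(-51\right) = 12903$)
$\left(p{\left(- 4 t \right)} + M\right)^{2} = \left(18 + 12903\right)^{2} = 12921^{2} = 166952241$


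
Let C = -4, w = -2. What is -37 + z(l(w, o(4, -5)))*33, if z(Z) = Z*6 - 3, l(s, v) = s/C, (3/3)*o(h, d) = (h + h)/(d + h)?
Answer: -37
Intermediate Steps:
o(h, d) = 2*h/(d + h) (o(h, d) = (h + h)/(d + h) = (2*h)/(d + h) = 2*h/(d + h))
l(s, v) = -s/4 (l(s, v) = s/(-4) = s*(-1/4) = -s/4)
z(Z) = -3 + 6*Z (z(Z) = 6*Z - 3 = -3 + 6*Z)
-37 + z(l(w, o(4, -5)))*33 = -37 + (-3 + 6*(-1/4*(-2)))*33 = -37 + (-3 + 6*(1/2))*33 = -37 + (-3 + 3)*33 = -37 + 0*33 = -37 + 0 = -37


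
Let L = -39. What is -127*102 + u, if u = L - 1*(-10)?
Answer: -12983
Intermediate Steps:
u = -29 (u = -39 - 1*(-10) = -39 + 10 = -29)
-127*102 + u = -127*102 - 29 = -12954 - 29 = -12983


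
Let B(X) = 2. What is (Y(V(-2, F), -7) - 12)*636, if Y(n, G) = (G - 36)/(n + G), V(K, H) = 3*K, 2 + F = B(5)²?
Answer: -71868/13 ≈ -5528.3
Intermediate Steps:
F = 2 (F = -2 + 2² = -2 + 4 = 2)
Y(n, G) = (-36 + G)/(G + n)
(Y(V(-2, F), -7) - 12)*636 = ((-36 - 7)/(-7 + 3*(-2)) - 12)*636 = (-43/(-7 - 6) - 12)*636 = (-43/(-13) - 12)*636 = (-1/13*(-43) - 12)*636 = (43/13 - 12)*636 = -113/13*636 = -71868/13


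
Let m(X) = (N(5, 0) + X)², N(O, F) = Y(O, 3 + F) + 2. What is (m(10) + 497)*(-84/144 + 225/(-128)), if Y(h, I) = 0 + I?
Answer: -324539/192 ≈ -1690.3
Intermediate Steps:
Y(h, I) = I
N(O, F) = 5 + F (N(O, F) = (3 + F) + 2 = 5 + F)
m(X) = (5 + X)² (m(X) = ((5 + 0) + X)² = (5 + X)²)
(m(10) + 497)*(-84/144 + 225/(-128)) = ((5 + 10)² + 497)*(-84/144 + 225/(-128)) = (15² + 497)*(-84*1/144 + 225*(-1/128)) = (225 + 497)*(-7/12 - 225/128) = 722*(-899/384) = -324539/192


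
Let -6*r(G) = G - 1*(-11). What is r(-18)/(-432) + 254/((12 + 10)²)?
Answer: 163745/313632 ≈ 0.52209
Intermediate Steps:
r(G) = -11/6 - G/6 (r(G) = -(G - 1*(-11))/6 = -(G + 11)/6 = -(11 + G)/6 = -11/6 - G/6)
r(-18)/(-432) + 254/((12 + 10)²) = (-11/6 - ⅙*(-18))/(-432) + 254/((12 + 10)²) = (-11/6 + 3)*(-1/432) + 254/(22²) = (7/6)*(-1/432) + 254/484 = -7/2592 + 254*(1/484) = -7/2592 + 127/242 = 163745/313632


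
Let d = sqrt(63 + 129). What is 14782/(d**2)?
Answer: 7391/96 ≈ 76.990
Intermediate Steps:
d = 8*sqrt(3) (d = sqrt(192) = 8*sqrt(3) ≈ 13.856)
14782/(d**2) = 14782/((8*sqrt(3))**2) = 14782/192 = 14782*(1/192) = 7391/96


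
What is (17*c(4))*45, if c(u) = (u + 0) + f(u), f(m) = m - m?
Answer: 3060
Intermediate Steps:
f(m) = 0
c(u) = u (c(u) = (u + 0) + 0 = u + 0 = u)
(17*c(4))*45 = (17*4)*45 = 68*45 = 3060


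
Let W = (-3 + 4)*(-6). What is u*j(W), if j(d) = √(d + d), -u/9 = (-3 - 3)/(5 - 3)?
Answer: 54*I*√3 ≈ 93.531*I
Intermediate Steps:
u = 27 (u = -9*(-3 - 3)/(5 - 3) = -(-54)/2 = -9*(-3) = 27)
W = -6 (W = 1*(-6) = -6)
j(d) = √2*√d (j(d) = √(2*d) = √2*√d)
u*j(W) = 27*(√2*√(-6)) = 27*(√2*(I*√6)) = 27*(2*I*√3) = 54*I*√3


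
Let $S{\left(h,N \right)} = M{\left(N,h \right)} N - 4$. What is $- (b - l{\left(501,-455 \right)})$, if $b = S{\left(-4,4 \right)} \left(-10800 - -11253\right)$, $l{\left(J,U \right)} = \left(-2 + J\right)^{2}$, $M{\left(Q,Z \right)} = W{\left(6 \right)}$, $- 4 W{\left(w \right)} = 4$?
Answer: $252625$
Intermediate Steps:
$W{\left(w \right)} = -1$ ($W{\left(w \right)} = \left(- \frac{1}{4}\right) 4 = -1$)
$M{\left(Q,Z \right)} = -1$
$S{\left(h,N \right)} = -4 - N$ ($S{\left(h,N \right)} = - N - 4 = -4 - N$)
$b = -3624$ ($b = \left(-4 - 4\right) \left(-10800 - -11253\right) = \left(-4 - 4\right) \left(-10800 + 11253\right) = \left(-8\right) 453 = -3624$)
$- (b - l{\left(501,-455 \right)}) = - (-3624 - \left(-2 + 501\right)^{2}) = - (-3624 - 499^{2}) = - (-3624 - 249001) = \left(-1\right) \left(-252625\right) = 252625$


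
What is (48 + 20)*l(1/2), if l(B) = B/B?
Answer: 68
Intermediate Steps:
l(B) = 1
(48 + 20)*l(1/2) = (48 + 20)*1 = 68*1 = 68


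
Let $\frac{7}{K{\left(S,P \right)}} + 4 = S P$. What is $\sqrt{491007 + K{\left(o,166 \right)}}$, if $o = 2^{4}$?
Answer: $\frac{\sqrt{863325828573}}{1326} \approx 700.72$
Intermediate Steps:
$o = 16$
$K{\left(S,P \right)} = \frac{7}{-4 + P S}$ ($K{\left(S,P \right)} = \frac{7}{-4 + S P} = \frac{7}{-4 + P S}$)
$\sqrt{491007 + K{\left(o,166 \right)}} = \sqrt{491007 + \frac{7}{-4 + 166 \cdot 16}} = \sqrt{491007 + \frac{7}{-4 + 2656}} = \sqrt{491007 + \frac{7}{2652}} = \sqrt{\frac{1302150571}{2652}} = \frac{\sqrt{863325828573}}{1326}$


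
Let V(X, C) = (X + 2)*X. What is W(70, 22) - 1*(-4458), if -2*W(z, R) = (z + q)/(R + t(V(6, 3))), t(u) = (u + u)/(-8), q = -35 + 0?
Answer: 17825/4 ≈ 4456.3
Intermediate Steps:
q = -35
V(X, C) = X*(2 + X) (V(X, C) = (2 + X)*X = X*(2 + X))
t(u) = -u/4
W(z, R) = -(-35 + z)/(2*(-12 + R)) (W(z, R) = -(z - 35)/(2*(R - 3*(2 + 6)/2)) = -(-35 + z)/(2*(R - 3*8/2)) = -(-35 + z)/(2*(R - 1/4*48)) = -(-35 + z)/(2*(R - 12)) = -(-35 + z)/(2*(-12 + R)))
W(70, 22) - 1*(-4458) = (35 - 1*70)/(2*(-12 + 22)) - 1*(-4458) = (1/2)*(35 - 70)/10 + 4458 = (1/2)*(1/10)*(-35) + 4458 = -7/4 + 4458 = 17825/4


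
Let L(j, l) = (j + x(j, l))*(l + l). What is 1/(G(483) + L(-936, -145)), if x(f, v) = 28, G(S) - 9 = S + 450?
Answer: 1/264262 ≈ 3.7841e-6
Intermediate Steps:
G(S) = 459 + S (G(S) = 9 + (S + 450) = 9 + (450 + S) = 459 + S)
L(j, l) = 2*l*(28 + j) (L(j, l) = (j + 28)*(l + l) = (28 + j)*(2*l) = 2*l*(28 + j))
1/(G(483) + L(-936, -145)) = 1/((459 + 483) + 2*(-145)*(28 - 936)) = 1/(942 + 2*(-145)*(-908)) = 1/(942 + 263320) = 1/264262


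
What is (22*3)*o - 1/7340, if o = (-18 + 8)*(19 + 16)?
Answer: -169554001/7340 ≈ -23100.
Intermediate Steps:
o = -350 (o = -10*35 = -350)
(22*3)*o - 1/7340 = (22*3)*(-350) - 1/7340 = 66*(-350) - 1*1/7340 = -23100 - 1/7340 = -169554001/7340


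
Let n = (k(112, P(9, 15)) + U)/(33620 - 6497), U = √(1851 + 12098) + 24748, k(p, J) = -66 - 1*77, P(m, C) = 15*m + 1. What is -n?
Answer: -24605/27123 - √13949/27123 ≈ -0.91152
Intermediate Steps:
P(m, C) = 1 + 15*m
k(p, J) = -143 (k(p, J) = -66 - 77 = -143)
U = 24748 + √13949 (U = √13949 + 24748 = 24748 + √13949 ≈ 24866.)
n = 24605/27123 + √13949/27123 (n = (-143 + (24748 + √13949))/(33620 - 6497) = (24605 + √13949)/27123 = (24605 + √13949)*(1/27123) = 24605/27123 + √13949/27123 ≈ 0.91152)
-n = -(24605/27123 + √13949/27123) = -24605/27123 - √13949/27123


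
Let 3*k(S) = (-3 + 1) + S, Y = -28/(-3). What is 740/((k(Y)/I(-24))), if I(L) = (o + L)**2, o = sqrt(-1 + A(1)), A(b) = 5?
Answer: 146520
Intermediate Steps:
Y = 28/3 (Y = -28*(-1/3) = 28/3 ≈ 9.3333)
o = 2 (o = sqrt(-1 + 5) = sqrt(4) = 2)
k(S) = -2/3 + S/3 (k(S) = ((-3 + 1) + S)/3 = (-2 + S)/3 = -2/3 + S/3)
I(L) = (2 + L)**2
740/((k(Y)/I(-24))) = 740/(((-2/3 + (1/3)*(28/3))/((2 - 24)**2))) = 740/(((-2/3 + 28/9)/((-22)**2))) = 740/(((22/9)/484)) = 740/(((22/9)*(1/484))) = 740/(1/198) = 740*198 = 146520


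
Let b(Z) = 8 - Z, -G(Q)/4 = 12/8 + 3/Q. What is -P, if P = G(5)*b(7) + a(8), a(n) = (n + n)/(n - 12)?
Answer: 62/5 ≈ 12.400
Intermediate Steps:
G(Q) = -6 - 12/Q (G(Q) = -4*(12/8 + 3/Q) = -4*(12*(⅛) + 3/Q) = -4*(3/2 + 3/Q) = -6 - 12/Q)
a(n) = 2*n/(-12 + n) (a(n) = (2*n)/(-12 + n) = 2*n/(-12 + n))
P = -62/5 (P = (-6 - 12/5)*(8 - 1*7) + 2*8/(-12 + 8) = (-6 - 12*⅕)*(8 - 7) + 2*8/(-4) = (-6 - 12/5)*1 + 2*8*(-¼) = -42/5*1 - 4 = -42/5 - 4 = -62/5 ≈ -12.400)
-P = -1*(-62/5) = 62/5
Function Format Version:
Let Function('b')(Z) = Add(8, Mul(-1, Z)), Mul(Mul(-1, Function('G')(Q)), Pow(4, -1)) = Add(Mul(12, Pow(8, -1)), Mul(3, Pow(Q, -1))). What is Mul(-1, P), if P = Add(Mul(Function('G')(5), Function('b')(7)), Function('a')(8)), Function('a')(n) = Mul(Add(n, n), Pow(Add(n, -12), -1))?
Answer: Rational(62, 5) ≈ 12.400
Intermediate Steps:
Function('G')(Q) = Add(-6, Mul(-12, Pow(Q, -1))) (Function('G')(Q) = Mul(-4, Add(Mul(12, Pow(8, -1)), Mul(3, Pow(Q, -1)))) = Mul(-4, Add(Mul(12, Rational(1, 8)), Mul(3, Pow(Q, -1)))) = Mul(-4, Add(Rational(3, 2), Mul(3, Pow(Q, -1)))) = Add(-6, Mul(-12, Pow(Q, -1))))
Function('a')(n) = Mul(2, n, Pow(Add(-12, n), -1)) (Function('a')(n) = Mul(Mul(2, n), Pow(Add(-12, n), -1)) = Mul(2, n, Pow(Add(-12, n), -1)))
P = Rational(-62, 5) (P = Add(Mul(Add(-6, Mul(-12, Pow(5, -1))), Add(8, Mul(-1, 7))), Mul(2, 8, Pow(Add(-12, 8), -1))) = Add(Mul(Add(-6, Mul(-12, Rational(1, 5))), Add(8, -7)), Mul(2, 8, Pow(-4, -1))) = Add(Mul(Add(-6, Rational(-12, 5)), 1), Mul(2, 8, Rational(-1, 4))) = Add(Mul(Rational(-42, 5), 1), -4) = Add(Rational(-42, 5), -4) = Rational(-62, 5) ≈ -12.400)
Mul(-1, P) = Mul(-1, Rational(-62, 5)) = Rational(62, 5)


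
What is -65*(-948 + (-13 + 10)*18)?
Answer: 65130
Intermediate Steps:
-65*(-948 + (-13 + 10)*18) = -65*(-948 - 3*18) = -65*(-948 - 54) = -65*(-1002) = 65130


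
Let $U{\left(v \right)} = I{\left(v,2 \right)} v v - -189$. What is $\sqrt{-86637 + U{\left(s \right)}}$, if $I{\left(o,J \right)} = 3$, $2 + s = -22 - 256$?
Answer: $12 \sqrt{1033} \approx 385.68$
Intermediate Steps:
$s = -280$ ($s = -2 - 278 = -280$)
$U{\left(v \right)} = 189 + 3 v^{2}$ ($U{\left(v \right)} = 3 v v - -189 = 3 v^{2} + 189 = 189 + 3 v^{2}$)
$\sqrt{-86637 + U{\left(s \right)}} = \sqrt{-86637 + \left(189 + 3 \left(-280\right)^{2}\right)} = \sqrt{-86637 + \left(189 + 3 \cdot 78400\right)} = \sqrt{-86637 + \left(189 + 235200\right)} = \sqrt{-86637 + 235389} = \sqrt{148752} = 12 \sqrt{1033}$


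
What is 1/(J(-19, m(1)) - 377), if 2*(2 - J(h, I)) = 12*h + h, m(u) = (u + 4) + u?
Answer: -2/503 ≈ -0.0039761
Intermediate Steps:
m(u) = 4 + 2*u (m(u) = (4 + u) + u = 4 + 2*u)
J(h, I) = 2 - 13*h/2 (J(h, I) = 2 - (12*h + h)/2 = 2 - 13*h/2)
1/(J(-19, m(1)) - 377) = 1/((2 - 13/2*(-19)) - 377) = 1/((2 + 247/2) - 377) = 1/(251/2 - 377) = 1/(-503/2) = -2/503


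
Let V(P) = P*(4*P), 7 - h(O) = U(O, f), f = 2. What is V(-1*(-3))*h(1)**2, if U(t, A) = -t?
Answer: 2304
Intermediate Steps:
h(O) = 7 + O (h(O) = 7 - (-1)*O = 7 + O)
V(P) = 4*P**2
V(-1*(-3))*h(1)**2 = (4*(-1*(-3))**2)*(7 + 1)**2 = (4*3**2)*8**2 = (4*9)*64 = 36*64 = 2304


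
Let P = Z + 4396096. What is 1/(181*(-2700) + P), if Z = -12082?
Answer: 1/3895314 ≈ 2.5672e-7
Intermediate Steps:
P = 4384014 (P = -12082 + 4396096 = 4384014)
1/(181*(-2700) + P) = 1/(181*(-2700) + 4384014) = 1/(-488700 + 4384014) = 1/3895314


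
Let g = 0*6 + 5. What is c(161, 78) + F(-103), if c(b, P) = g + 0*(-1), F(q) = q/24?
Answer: 17/24 ≈ 0.70833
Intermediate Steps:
F(q) = q/24 (F(q) = q*(1/24) = q/24)
g = 5 (g = 0 + 5 = 5)
c(b, P) = 5 (c(b, P) = 5 + 0*(-1) = 5 + 0 = 5)
c(161, 78) + F(-103) = 5 + (1/24)*(-103) = 5 - 103/24 = 17/24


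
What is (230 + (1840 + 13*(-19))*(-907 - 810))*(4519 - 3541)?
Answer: -2674782078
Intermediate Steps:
(230 + (1840 + 13*(-19))*(-907 - 810))*(4519 - 3541) = (230 + (1840 - 247)*(-1717))*978 = (230 + 1593*(-1717))*978 = (230 - 2735181)*978 = -2734951*978 = -2674782078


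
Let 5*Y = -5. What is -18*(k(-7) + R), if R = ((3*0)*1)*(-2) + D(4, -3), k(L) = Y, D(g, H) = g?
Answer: -54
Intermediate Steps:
Y = -1 (Y = (1/5)*(-5) = -1)
k(L) = -1
R = 4 (R = ((3*0)*1)*(-2) + 4 = (0*1)*(-2) + 4 = 0*(-2) + 4 = 0 + 4 = 4)
-18*(k(-7) + R) = -18*(-1 + 4) = -18*3 = -54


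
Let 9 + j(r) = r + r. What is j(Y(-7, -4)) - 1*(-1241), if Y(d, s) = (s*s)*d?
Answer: 1008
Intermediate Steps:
Y(d, s) = d*s² (Y(d, s) = s²*d = d*s²)
j(r) = -9 + 2*r (j(r) = -9 + (r + r) = -9 + 2*r)
j(Y(-7, -4)) - 1*(-1241) = (-9 + 2*(-7*(-4)²)) - 1*(-1241) = (-9 + 2*(-7*16)) + 1241 = (-9 + 2*(-112)) + 1241 = (-9 - 224) + 1241 = -233 + 1241 = 1008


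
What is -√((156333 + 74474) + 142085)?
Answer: -2*√93223 ≈ -610.65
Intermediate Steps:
-√((156333 + 74474) + 142085) = -√(230807 + 142085) = -√372892 = -2*√93223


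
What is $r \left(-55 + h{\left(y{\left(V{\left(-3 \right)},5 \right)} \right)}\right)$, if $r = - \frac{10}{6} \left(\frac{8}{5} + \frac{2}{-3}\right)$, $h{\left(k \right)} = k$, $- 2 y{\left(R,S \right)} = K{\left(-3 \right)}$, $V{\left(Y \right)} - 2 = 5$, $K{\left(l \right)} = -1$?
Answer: $\frac{763}{9} \approx 84.778$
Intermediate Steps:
$V{\left(Y \right)} = 7$ ($V{\left(Y \right)} = 2 + 5 = 7$)
$y{\left(R,S \right)} = \frac{1}{2}$ ($y{\left(R,S \right)} = \left(- \frac{1}{2}\right) \left(-1\right) = \frac{1}{2}$)
$r = - \frac{14}{9}$ ($r = \left(-10\right) \frac{1}{6} \left(8 \cdot \frac{1}{5} + 2 \left(- \frac{1}{3}\right)\right) = - \frac{5 \left(\frac{8}{5} - \frac{2}{3}\right)}{3} = \left(- \frac{5}{3}\right) \frac{14}{15} = - \frac{14}{9} \approx -1.5556$)
$r \left(-55 + h{\left(y{\left(V{\left(-3 \right)},5 \right)} \right)}\right) = - \frac{14 \left(-55 + \frac{1}{2}\right)}{9} = \left(- \frac{14}{9}\right) \left(- \frac{109}{2}\right) = \frac{763}{9}$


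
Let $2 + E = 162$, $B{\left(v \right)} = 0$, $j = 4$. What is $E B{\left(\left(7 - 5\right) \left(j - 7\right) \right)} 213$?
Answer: $0$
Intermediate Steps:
$E = 160$ ($E = -2 + 162 = 160$)
$E B{\left(\left(7 - 5\right) \left(j - 7\right) \right)} 213 = 160 \cdot 0 \cdot 213 = 0 \cdot 213 = 0$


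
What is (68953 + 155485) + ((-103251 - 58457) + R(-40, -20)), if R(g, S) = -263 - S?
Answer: 62487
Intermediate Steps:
(68953 + 155485) + ((-103251 - 58457) + R(-40, -20)) = (68953 + 155485) + ((-103251 - 58457) + (-263 - 1*(-20))) = 224438 + (-161708 + (-263 + 20)) = 224438 + (-161708 - 243) = 224438 - 161951 = 62487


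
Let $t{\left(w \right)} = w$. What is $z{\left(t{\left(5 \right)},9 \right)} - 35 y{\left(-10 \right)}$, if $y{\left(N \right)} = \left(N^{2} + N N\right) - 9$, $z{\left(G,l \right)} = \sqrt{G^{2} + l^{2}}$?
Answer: $-6685 + \sqrt{106} \approx -6674.7$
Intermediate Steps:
$y{\left(N \right)} = -9 + 2 N^{2}$ ($y{\left(N \right)} = \left(N^{2} + N^{2}\right) - 9 = 2 N^{2} - 9 = -9 + 2 N^{2}$)
$z{\left(t{\left(5 \right)},9 \right)} - 35 y{\left(-10 \right)} = \sqrt{5^{2} + 9^{2}} - 35 \left(-9 + 2 \left(-10\right)^{2}\right) = \sqrt{25 + 81} - 35 \left(-9 + 2 \cdot 100\right) = \sqrt{106} - 35 \left(-9 + 200\right) = \sqrt{106} - 6685 = -6685 + \sqrt{106}$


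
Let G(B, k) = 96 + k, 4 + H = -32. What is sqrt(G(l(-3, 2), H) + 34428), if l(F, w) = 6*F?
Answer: 6*sqrt(958) ≈ 185.71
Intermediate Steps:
H = -36 (H = -4 - 32 = -36)
sqrt(G(l(-3, 2), H) + 34428) = sqrt((96 - 36) + 34428) = sqrt(60 + 34428) = sqrt(34488) = 6*sqrt(958)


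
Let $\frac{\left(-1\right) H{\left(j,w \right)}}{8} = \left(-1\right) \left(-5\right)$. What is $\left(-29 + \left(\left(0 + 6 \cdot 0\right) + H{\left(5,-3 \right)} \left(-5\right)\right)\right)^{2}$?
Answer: $29241$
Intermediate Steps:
$H{\left(j,w \right)} = -40$ ($H{\left(j,w \right)} = - 8 \left(\left(-1\right) \left(-5\right)\right) = \left(-8\right) 5 = -40$)
$\left(-29 + \left(\left(0 + 6 \cdot 0\right) + H{\left(5,-3 \right)} \left(-5\right)\right)\right)^{2} = \left(-29 + \left(\left(0 + 6 \cdot 0\right) - -200\right)\right)^{2} = \left(-29 + \left(\left(0 + 0\right) + 200\right)\right)^{2} = \left(-29 + \left(0 + 200\right)\right)^{2} = \left(-29 + 200\right)^{2} = 171^{2} = 29241$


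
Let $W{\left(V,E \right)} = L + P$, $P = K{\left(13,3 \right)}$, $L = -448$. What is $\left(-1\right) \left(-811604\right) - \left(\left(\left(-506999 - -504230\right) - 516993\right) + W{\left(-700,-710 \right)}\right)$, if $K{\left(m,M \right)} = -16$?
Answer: $1331830$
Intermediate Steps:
$P = -16$
$W{\left(V,E \right)} = -464$ ($W{\left(V,E \right)} = -448 - 16 = -464$)
$\left(-1\right) \left(-811604\right) - \left(\left(\left(-506999 - -504230\right) - 516993\right) + W{\left(-700,-710 \right)}\right) = \left(-1\right) \left(-811604\right) - \left(\left(\left(-506999 - -504230\right) - 516993\right) - 464\right) = 811604 - \left(\left(\left(-506999 + 504230\right) - 516993\right) - 464\right) = 811604 - \left(\left(-2769 - 516993\right) - 464\right) = 811604 - \left(-519762 - 464\right) = 811604 - -520226 = 811604 + 520226 = 1331830$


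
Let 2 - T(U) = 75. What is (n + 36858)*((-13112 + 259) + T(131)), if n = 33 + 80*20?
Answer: -497534666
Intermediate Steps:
T(U) = -73 (T(U) = 2 - 1*75 = 2 - 75 = -73)
n = 1633 (n = 33 + 1600 = 1633)
(n + 36858)*((-13112 + 259) + T(131)) = (1633 + 36858)*((-13112 + 259) - 73) = 38491*(-12853 - 73) = 38491*(-12926) = -497534666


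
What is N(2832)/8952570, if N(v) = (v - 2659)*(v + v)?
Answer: 163312/1492095 ≈ 0.10945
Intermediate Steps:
N(v) = 2*v*(-2659 + v) (N(v) = (-2659 + v)*(2*v) = 2*v*(-2659 + v))
N(2832)/8952570 = (2*2832*(-2659 + 2832))/8952570 = (2*2832*173)*(1/8952570) = 979872*(1/8952570) = 163312/1492095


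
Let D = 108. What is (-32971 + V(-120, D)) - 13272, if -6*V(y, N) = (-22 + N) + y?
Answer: -138712/3 ≈ -46237.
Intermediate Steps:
V(y, N) = 11/3 - N/6 - y/6 (V(y, N) = -((-22 + N) + y)/6 = -(-22 + N + y)/6 = 11/3 - N/6 - y/6)
(-32971 + V(-120, D)) - 13272 = (-32971 + (11/3 - ⅙*108 - ⅙*(-120))) - 13272 = (-32971 + (11/3 - 18 + 20)) - 13272 = (-32971 + 17/3) - 13272 = -98896/3 - 13272 = -138712/3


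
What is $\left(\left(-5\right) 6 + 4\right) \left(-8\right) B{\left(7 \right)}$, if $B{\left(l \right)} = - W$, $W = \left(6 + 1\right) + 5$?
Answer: $-2496$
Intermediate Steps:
$W = 12$ ($W = 7 + 5 = 12$)
$B{\left(l \right)} = -12$ ($B{\left(l \right)} = \left(-1\right) 12 = -12$)
$\left(\left(-5\right) 6 + 4\right) \left(-8\right) B{\left(7 \right)} = \left(\left(-5\right) 6 + 4\right) \left(-8\right) \left(-12\right) = \left(-30 + 4\right) \left(-8\right) \left(-12\right) = \left(-26\right) \left(-8\right) \left(-12\right) = 208 \left(-12\right) = -2496$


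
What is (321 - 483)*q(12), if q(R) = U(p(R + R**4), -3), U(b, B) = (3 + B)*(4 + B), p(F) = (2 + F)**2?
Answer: 0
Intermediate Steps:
q(R) = 0 (q(R) = 12 + (-3)**2 + 7*(-3) = 12 + 9 - 21 = 0)
(321 - 483)*q(12) = (321 - 483)*0 = -162*0 = 0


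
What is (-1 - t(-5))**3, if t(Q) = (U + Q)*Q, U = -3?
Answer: -68921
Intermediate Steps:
t(Q) = Q*(-3 + Q) (t(Q) = (-3 + Q)*Q = Q*(-3 + Q))
(-1 - t(-5))**3 = (-1 - (-5)*(-3 - 5))**3 = (-1 - (-5)*(-8))**3 = (-1 - 1*40)**3 = (-1 - 40)**3 = (-41)**3 = -68921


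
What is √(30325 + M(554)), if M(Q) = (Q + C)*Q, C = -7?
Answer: √333363 ≈ 577.38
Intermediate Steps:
M(Q) = Q*(-7 + Q) (M(Q) = (Q - 7)*Q = (-7 + Q)*Q = Q*(-7 + Q))
√(30325 + M(554)) = √(30325 + 554*(-7 + 554)) = √(30325 + 554*547) = √(30325 + 303038) = √333363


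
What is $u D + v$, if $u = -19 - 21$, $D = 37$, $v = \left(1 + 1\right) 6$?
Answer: $-1468$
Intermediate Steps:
$v = 12$ ($v = 2 \cdot 6 = 12$)
$u = -40$ ($u = -19 - 21 = -40$)
$u D + v = \left(-40\right) 37 + 12 = -1480 + 12 = -1468$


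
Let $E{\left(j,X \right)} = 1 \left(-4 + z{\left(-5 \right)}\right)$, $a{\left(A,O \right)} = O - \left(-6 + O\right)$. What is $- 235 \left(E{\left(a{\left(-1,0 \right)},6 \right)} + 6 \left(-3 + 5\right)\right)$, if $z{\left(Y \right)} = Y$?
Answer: $-705$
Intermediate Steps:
$a{\left(A,O \right)} = 6$
$E{\left(j,X \right)} = -9$ ($E{\left(j,X \right)} = 1 \left(-4 - 5\right) = 1 \left(-9\right) = -9$)
$- 235 \left(E{\left(a{\left(-1,0 \right)},6 \right)} + 6 \left(-3 + 5\right)\right) = - 235 \left(-9 + 6 \left(-3 + 5\right)\right) = - 235 \left(-9 + 6 \cdot 2\right) = - 235 \left(-9 + 12\right) = \left(-235\right) 3 = -705$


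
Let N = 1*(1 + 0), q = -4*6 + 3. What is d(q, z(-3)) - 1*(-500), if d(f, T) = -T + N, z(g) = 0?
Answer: 501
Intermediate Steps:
q = -21 (q = -24 + 3 = -21)
N = 1 (N = 1*1 = 1)
d(f, T) = 1 - T (d(f, T) = -T + 1 = 1 - T)
d(q, z(-3)) - 1*(-500) = (1 - 1*0) - 1*(-500) = (1 + 0) + 500 = 1 + 500 = 501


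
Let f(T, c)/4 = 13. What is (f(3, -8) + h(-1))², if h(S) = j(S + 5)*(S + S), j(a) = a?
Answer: 1936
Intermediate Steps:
f(T, c) = 52 (f(T, c) = 4*13 = 52)
h(S) = 2*S*(5 + S) (h(S) = (S + 5)*(S + S) = (5 + S)*(2*S) = 2*S*(5 + S))
(f(3, -8) + h(-1))² = (52 + 2*(-1)*(5 - 1))² = (52 + 2*(-1)*4)² = (52 - 8)² = 44² = 1936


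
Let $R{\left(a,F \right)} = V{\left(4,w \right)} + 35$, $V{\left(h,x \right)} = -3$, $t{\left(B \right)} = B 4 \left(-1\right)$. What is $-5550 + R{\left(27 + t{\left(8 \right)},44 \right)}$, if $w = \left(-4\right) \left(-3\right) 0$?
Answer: $-5518$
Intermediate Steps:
$w = 0$ ($w = 12 \cdot 0 = 0$)
$t{\left(B \right)} = - 4 B$ ($t{\left(B \right)} = 4 B \left(-1\right) = - 4 B$)
$R{\left(a,F \right)} = 32$ ($R{\left(a,F \right)} = -3 + 35 = 32$)
$-5550 + R{\left(27 + t{\left(8 \right)},44 \right)} = -5550 + 32 = -5518$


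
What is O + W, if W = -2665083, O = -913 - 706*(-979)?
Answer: -1974822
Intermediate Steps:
O = 690261 (O = -913 + 691174 = 690261)
O + W = 690261 - 2665083 = -1974822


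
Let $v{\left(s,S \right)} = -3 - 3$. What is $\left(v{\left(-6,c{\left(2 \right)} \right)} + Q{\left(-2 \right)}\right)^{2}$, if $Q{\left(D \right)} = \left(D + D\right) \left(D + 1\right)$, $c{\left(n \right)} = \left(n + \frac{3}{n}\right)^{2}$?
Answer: $4$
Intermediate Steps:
$Q{\left(D \right)} = 2 D \left(1 + D\right)$
$v{\left(s,S \right)} = -6$ ($v{\left(s,S \right)} = -3 - 3 = -6$)
$\left(v{\left(-6,c{\left(2 \right)} \right)} + Q{\left(-2 \right)}\right)^{2} = \left(-6 + 2 \left(-2\right) \left(1 - 2\right)\right)^{2} = \left(-6 + 2 \left(-2\right) \left(-1\right)\right)^{2} = \left(-6 + 4\right)^{2} = \left(-2\right)^{2} = 4$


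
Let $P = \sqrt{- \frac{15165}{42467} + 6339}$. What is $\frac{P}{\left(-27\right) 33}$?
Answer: $- \frac{2 \sqrt{2857850186529}}{37838097} \approx -0.089355$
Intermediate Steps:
$P = \frac{2 \sqrt{2857850186529}}{42467}$ ($P = \sqrt{\left(-15165\right) \frac{1}{42467} + 6339} = \sqrt{- \frac{15165}{42467} + 6339} = \sqrt{\frac{269183148}{42467}} = \frac{2 \sqrt{2857850186529}}{42467} \approx 79.616$)
$\frac{P}{\left(-27\right) 33} = \frac{\frac{2}{42467} \sqrt{2857850186529}}{\left(-27\right) 33} = \frac{\frac{2}{42467} \sqrt{2857850186529}}{-891} = \frac{2 \sqrt{2857850186529}}{42467} \left(- \frac{1}{891}\right) = - \frac{2 \sqrt{2857850186529}}{37838097}$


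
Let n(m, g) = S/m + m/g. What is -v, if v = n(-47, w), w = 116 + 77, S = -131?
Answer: -23074/9071 ≈ -2.5437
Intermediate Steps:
w = 193
n(m, g) = -131/m + m/g
v = 23074/9071 (v = -131/(-47) - 47/193 = -131*(-1/47) - 47*1/193 = 131/47 - 47/193 = 23074/9071 ≈ 2.5437)
-v = -1*23074/9071 = -23074/9071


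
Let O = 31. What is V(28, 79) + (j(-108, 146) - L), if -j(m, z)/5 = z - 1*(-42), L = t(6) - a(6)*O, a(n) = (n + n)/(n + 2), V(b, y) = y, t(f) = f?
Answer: -1641/2 ≈ -820.50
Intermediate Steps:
a(n) = 2*n/(2 + n) (a(n) = (2*n)/(2 + n) = 2*n/(2 + n))
L = -81/2 (L = 6 - 2*6/(2 + 6)*31 = 6 - 2*6/8*31 = 6 - 2*6*(⅛)*31 = 6 - 3*31/2 = 6 - 1*93/2 = 6 - 93/2 = -81/2 ≈ -40.500)
j(m, z) = -210 - 5*z (j(m, z) = -5*(z - 1*(-42)) = -5*(z + 42) = -5*(42 + z) = -210 - 5*z)
V(28, 79) + (j(-108, 146) - L) = 79 + ((-210 - 5*146) - 1*(-81/2)) = 79 + ((-210 - 730) + 81/2) = 79 + (-940 + 81/2) = 79 - 1799/2 = -1641/2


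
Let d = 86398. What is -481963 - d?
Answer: -568361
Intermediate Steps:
-481963 - d = -481963 - 1*86398 = -481963 - 86398 = -568361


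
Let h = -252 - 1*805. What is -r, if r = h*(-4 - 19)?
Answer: -24311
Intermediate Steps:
h = -1057 (h = -252 - 805 = -1057)
r = 24311 (r = -1057*(-4 - 19) = -1057*(-23) = 24311)
-r = -1*24311 = -24311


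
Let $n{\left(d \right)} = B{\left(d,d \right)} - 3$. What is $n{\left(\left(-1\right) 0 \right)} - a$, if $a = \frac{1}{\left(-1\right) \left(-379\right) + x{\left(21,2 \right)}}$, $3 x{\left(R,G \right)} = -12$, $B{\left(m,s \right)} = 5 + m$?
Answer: $\frac{749}{375} \approx 1.9973$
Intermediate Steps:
$x{\left(R,G \right)} = -4$ ($x{\left(R,G \right)} = \frac{1}{3} \left(-12\right) = -4$)
$n{\left(d \right)} = 2 + d$ ($n{\left(d \right)} = \left(5 + d\right) - 3 = 2 + d$)
$a = \frac{1}{375}$ ($a = \frac{1}{\left(-1\right) \left(-379\right) - 4} = \frac{1}{379 - 4} = \frac{1}{375} \approx 0.0026667$)
$n{\left(\left(-1\right) 0 \right)} - a = \left(2 - 0\right) - \frac{1}{375} = \left(2 + 0\right) - \frac{1}{375} = 2 - \frac{1}{375} = \frac{749}{375}$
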